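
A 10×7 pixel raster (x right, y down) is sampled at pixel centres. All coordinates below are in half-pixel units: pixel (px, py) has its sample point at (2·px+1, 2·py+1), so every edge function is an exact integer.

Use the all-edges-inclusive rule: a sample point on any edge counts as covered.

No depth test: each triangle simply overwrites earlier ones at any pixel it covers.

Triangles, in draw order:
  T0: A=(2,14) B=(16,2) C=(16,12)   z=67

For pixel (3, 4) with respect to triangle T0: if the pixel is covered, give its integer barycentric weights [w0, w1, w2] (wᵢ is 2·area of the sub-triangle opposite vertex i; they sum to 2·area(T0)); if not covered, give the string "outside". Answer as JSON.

T0:
  2·area = 140
  edge (2, 14)→(16, 2): d=(14,-12) inclusive
  edge (16, 2)→(16, 12): d=(0,10) inclusive
  edge (16, 12)→(2, 14): d=(-14,2) inclusive
    (7,1)@(15, 3): e=[2,10,128] → █
    (8,1)@(17, 3): e=[26,-10,124] → ·
    (6,2)@(13, 5): e=[6,30,104] → █
    (8,2)@(17, 5): e=[54,-10,96] → ·
    (5,3)@(11, 7): e=[10,50,80] → █
    (8,3)@(17, 7): e=[82,-10,68] → ·
    (4,4)@(9, 9): e=[14,70,56] → █
    (8,4)@(17, 9): e=[110,-10,40] → ·
    (3,5)@(7, 11): e=[18,90,32] → █
    (8,5)@(17, 11): e=[138,-10,12] → ·
    (2,6)@(5, 13): e=[22,110,8] → █
    (4,6)@(9, 13): e=[70,70,0] → █  [on edge]
  covered (18 px):
    · · · · · · · · · ·
    · · · · · · · █ · ·
    · · · · · · █ █ · ·
    · · · · · █ █ █ · ·
    · · · · █ █ █ █ · ·
    · · · █ █ █ █ █ · ·
    · · █ █ █ · · · · ·

Result: "outside"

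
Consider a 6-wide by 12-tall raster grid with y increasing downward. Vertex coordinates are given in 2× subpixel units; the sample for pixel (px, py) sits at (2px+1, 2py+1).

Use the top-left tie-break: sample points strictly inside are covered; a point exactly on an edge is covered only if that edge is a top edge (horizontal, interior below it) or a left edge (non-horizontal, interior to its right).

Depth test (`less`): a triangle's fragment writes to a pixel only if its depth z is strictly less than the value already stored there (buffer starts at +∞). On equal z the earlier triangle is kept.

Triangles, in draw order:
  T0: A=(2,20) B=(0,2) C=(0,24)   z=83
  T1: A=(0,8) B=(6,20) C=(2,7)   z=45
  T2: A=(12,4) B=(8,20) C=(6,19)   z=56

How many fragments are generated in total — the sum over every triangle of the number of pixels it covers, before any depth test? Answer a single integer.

T0:
  2·area = 44  (B↔C swapped to make it positive)
  edge (2, 20)→(0, 24): d=(-2,4) right/bottom  bias=-1
  edge (0, 24)→(0, 2): d=(0,-22) top-left  bias=+0
  edge (0, 2)→(2, 20): d=(2,18) right/bottom  bias=-1
    (0,5)@(1, 11): e=[22,22,0] → .  [on edge]
    (0,6)@(1, 13): e=[18,22,4] → X
    (1,6)@(3, 13): e=[10,66,-32] → .
    (0,7)@(1, 15): e=[14,22,8] → X
    (1,7)@(3, 15): e=[6,66,-28] → .
    (0,8)@(1, 17): e=[10,22,12] → X
    (1,8)@(3, 17): e=[2,66,-24] → .
    (0,9)@(1, 19): e=[6,22,16] → X
    (1,9)@(3, 19): e=[-2,66,-20] → .
    (0,10)@(1, 21): e=[2,22,20] → X
    (1,10)@(3, 21): e=[-6,66,-16] → .
    (0,11)@(1, 23): e=[-2,22,24] → .
  covered (5 px):
    . . . . . .
    . . . . . .
    . . . . . .
    . . . . . .
    . . . . . .
    . . . . . .
    X . . . . .
    X . . . . .
    X . . . . .
    X . . . . .
    X . . . . .
    . . . . . .
T1:
  2·area = 30  (B↔C swapped to make it positive)
  edge (0, 8)→(2, 7): d=(2,-1) top-left  bias=+0
  edge (2, 7)→(6, 20): d=(4,13) right/bottom  bias=-1
  edge (6, 20)→(0, 8): d=(-6,-12) top-left  bias=+0
    (0,4)@(1, 9): e=[3,21,6] → X
    (1,4)@(3, 9): e=[5,-5,30] → .
    (0,5)@(1, 11): e=[7,29,-6] → .
    (1,5)@(3, 11): e=[9,3,18] → X
    (2,5)@(5, 11): e=[11,-23,42] → .
    (1,6)@(3, 13): e=[13,11,6] → X
    (2,6)@(5, 13): e=[15,-15,30] → .
    (1,7)@(3, 15): e=[17,19,-6] → .
    (2,8)@(5, 17): e=[23,1,6] → X
    (3,8)@(7, 17): e=[25,-25,30] → .
    (2,9)@(5, 19): e=[27,9,-6] → .
  covered (4 px):
    . . . . . .
    . . . . . .
    . . . . . .
    . . . . . .
    X . . . . .
    . X . . . .
    . X . . . .
    . . . . . .
    . . X . . .
    . . . . . .
    . . . . . .
    . . . . . .
T2:
  2·area = 36
  edge (12, 4)→(8, 20): d=(-4,16) right/bottom  bias=-1
  edge (8, 20)→(6, 19): d=(-2,-1) top-left  bias=+0
  edge (6, 19)→(12, 4): d=(6,-15) top-left  bias=+0
    (5,3)@(11, 7): e=[4,29,3] → X
    (5,4)@(11, 9): e=[-4,25,15] → .
    (4,6)@(9, 13): e=[12,15,9] → X
    (5,6)@(11, 13): e=[-20,17,39] → .
    (4,7)@(9, 15): e=[4,11,21] → X
    (5,7)@(11, 15): e=[-28,13,51] → .
    (3,8)@(7, 17): e=[28,5,3] → X
    (4,8)@(9, 17): e=[-4,7,33] → .
    (3,9)@(7, 19): e=[20,1,15] → X
    (4,9)@(9, 19): e=[-12,3,45] → .
    (3,10)@(7, 21): e=[12,-3,27] → .
  covered (5 px):
    . . . . . .
    . . . . . .
    . . . . . .
    . . . . . X
    . . . . . .
    . . . . . .
    . . . . X .
    . . . . X .
    . . . X . .
    . . . X . .
    . . . . . .
    . . . . . .

Answer: 14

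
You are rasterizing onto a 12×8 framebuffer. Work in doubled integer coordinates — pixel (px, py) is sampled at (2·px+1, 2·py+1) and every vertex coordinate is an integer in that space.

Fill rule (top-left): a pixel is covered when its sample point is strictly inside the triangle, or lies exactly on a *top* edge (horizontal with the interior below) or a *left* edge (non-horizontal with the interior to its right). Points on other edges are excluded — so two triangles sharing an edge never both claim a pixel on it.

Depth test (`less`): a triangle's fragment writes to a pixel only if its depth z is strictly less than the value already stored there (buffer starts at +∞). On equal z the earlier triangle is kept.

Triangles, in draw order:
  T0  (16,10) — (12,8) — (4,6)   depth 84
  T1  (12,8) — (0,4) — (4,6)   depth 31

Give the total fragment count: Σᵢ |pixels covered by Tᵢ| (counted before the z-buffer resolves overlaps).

T0:
  2·area = 8  (B↔C swapped to make it positive)
  edge (16, 10)→(4, 6): d=(-12,-4) top-left  bias=+0
  edge (4, 6)→(12, 8): d=(8,2) right/bottom  bias=-1
  edge (12, 8)→(16, 10): d=(4,2) right/bottom  bias=-1
    (0,2)@(1, 5): e=[0,-2,10] → ·  [on edge]
    (3,3)@(7, 7): e=[0,2,6] → █  [on edge]
    (4,3)@(9, 7): e=[8,-2,2] → ·
    (3,4)@(7, 9): e=[-24,18,14] → ·
    (6,4)@(13, 9): e=[0,6,2] → █  [on edge]
    (7,4)@(15, 9): e=[8,2,-2] → ·
    (6,5)@(13, 11): e=[-24,22,10] → ·
    (9,5)@(19, 11): e=[0,10,-2] → ·  [on edge]
  covered (2 px):
    · · · · · · · · · · · ·
    · · · · · · · · · · · ·
    · · · · · · · · · · · ·
    · · · █ · · · · · · · ·
    · · · · · · █ · · · · ·
    · · · · · · · · · · · ·
    · · · · · · · · · · · ·
    · · · · · · · · · · · ·
T1:
  2·area = 8  (B↔C swapped to make it positive)
  edge (12, 8)→(4, 6): d=(-8,-2) top-left  bias=+0
  edge (4, 6)→(0, 4): d=(-4,-2) top-left  bias=+0
  edge (0, 4)→(12, 8): d=(12,4) right/bottom  bias=-1
    (1,2)@(3, 5): e=[6,2,0] → ·  [on edge]
    (4,3)@(9, 7): e=[2,6,0] → ·  [on edge]
    (7,4)@(15, 9): e=[-2,10,0] → ·  [on edge]
    (10,5)@(21, 11): e=[-6,14,0] → ·  [on edge]
  covered (0 px):
    · · · · · · · · · · · ·
    · · · · · · · · · · · ·
    · · · · · · · · · · · ·
    · · · · · · · · · · · ·
    · · · · · · · · · · · ·
    · · · · · · · · · · · ·
    · · · · · · · · · · · ·
    · · · · · · · · · · · ·

Result: 2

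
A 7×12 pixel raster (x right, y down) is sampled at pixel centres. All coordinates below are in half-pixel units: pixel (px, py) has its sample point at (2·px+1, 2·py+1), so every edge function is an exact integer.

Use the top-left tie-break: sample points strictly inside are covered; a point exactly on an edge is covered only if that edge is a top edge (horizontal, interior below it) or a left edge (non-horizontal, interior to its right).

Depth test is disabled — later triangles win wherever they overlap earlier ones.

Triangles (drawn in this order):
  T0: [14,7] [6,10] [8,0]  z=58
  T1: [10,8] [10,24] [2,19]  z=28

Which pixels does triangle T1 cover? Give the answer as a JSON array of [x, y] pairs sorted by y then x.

T0:
  2·area = 74
  edge (14, 7)→(6, 10): d=(-8,3) right/bottom  bias=-1
  edge (6, 10)→(8, 0): d=(2,-10) top-left  bias=+0
  edge (8, 0)→(14, 7): d=(6,7) right/bottom  bias=-1
    (4,1)@(9, 3): e=[47,16,11] → #
    (5,1)@(11, 3): e=[41,36,-3] → ·
    (3,2)@(7, 5): e=[37,0,37] → #  [on edge]
    (5,2)@(11, 5): e=[25,40,9] → #
    (6,2)@(13, 5): e=[19,60,-5] → ·
    (3,3)@(7, 7): e=[21,4,49] → #
    (6,3)@(13, 7): e=[3,64,7] → #
    (3,4)@(7, 9): e=[5,8,61] → #
    (4,4)@(9, 9): e=[-1,28,47] → ·
    (5,4)@(11, 9): e=[-7,48,33] → ·
    (6,4)@(13, 9): e=[-13,68,19] → ·
    (3,5)@(7, 11): e=[-11,12,73] → ·
    (2,7)@(5, 15): e=[-37,0,111] → ·  [on edge]
  covered (9 px):
    · · · · · · ·
    · · · · # · ·
    · · · # # # ·
    · · · # # # #
    · · · # · · ·
    · · · · · · ·
    · · · · · · ·
    · · · · · · ·
    · · · · · · ·
    · · · · · · ·
    · · · · · · ·
    · · · · · · ·
T1:
  2·area = 128
  edge (10, 8)→(10, 24): d=(0,16) right/bottom  bias=-1
  edge (10, 24)→(2, 19): d=(-8,-5) top-left  bias=+0
  edge (2, 19)→(10, 8): d=(8,-11) top-left  bias=+0
    (4,5)@(9, 11): e=[16,99,13] → #
    (5,5)@(11, 11): e=[-16,109,35] → ·
    (3,6)@(7, 13): e=[48,73,7] → #
    (5,6)@(11, 13): e=[-16,93,51] → ·
    (2,7)@(5, 15): e=[80,47,1] → #
    (5,7)@(11, 15): e=[-16,77,67] → ·
    (2,8)@(5, 17): e=[80,31,17] → #
    (5,8)@(11, 17): e=[-16,61,83] → ·
    (1,9)@(3, 19): e=[112,5,11] → #
    (5,9)@(11, 19): e=[-16,45,99] → ·
    (1,10)@(3, 21): e=[112,-11,27] → ·
    (2,10)@(5, 21): e=[80,-1,49] → ·
  covered (16 px):
    · · · · · · ·
    · · · · · · ·
    · · · · · · ·
    · · · · · · ·
    · · · · · · ·
    · · · · # · ·
    · · · # # · ·
    · · # # # · ·
    · · # # # · ·
    · # # # # · ·
    · · · # # · ·
    · · · · # · ·

Answer: [[4,5],[3,6],[4,6],[2,7],[3,7],[4,7],[2,8],[3,8],[4,8],[1,9],[2,9],[3,9],[4,9],[3,10],[4,10],[4,11]]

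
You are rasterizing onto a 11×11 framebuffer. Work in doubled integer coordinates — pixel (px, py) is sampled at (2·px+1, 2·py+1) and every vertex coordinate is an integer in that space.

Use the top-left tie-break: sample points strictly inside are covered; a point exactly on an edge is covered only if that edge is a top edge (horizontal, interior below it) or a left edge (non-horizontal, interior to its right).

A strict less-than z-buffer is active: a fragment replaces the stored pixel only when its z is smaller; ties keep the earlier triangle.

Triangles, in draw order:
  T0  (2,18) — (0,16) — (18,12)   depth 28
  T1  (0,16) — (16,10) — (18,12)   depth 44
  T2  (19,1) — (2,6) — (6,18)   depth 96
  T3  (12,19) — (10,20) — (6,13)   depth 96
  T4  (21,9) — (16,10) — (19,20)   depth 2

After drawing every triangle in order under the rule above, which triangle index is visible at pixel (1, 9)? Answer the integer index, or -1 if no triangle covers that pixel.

T0:
  2·area = 44
  edge (2, 18)→(0, 16): d=(-2,-2) top-left  bias=+0
  edge (0, 16)→(18, 12): d=(18,-4) top-left  bias=+0
  edge (18, 12)→(2, 18): d=(-16,6) right/bottom  bias=-1
    (7,6)@(15, 13): e=[36,6,2] → #
    (8,6)@(17, 13): e=[40,14,-10] → ·
    (2,7)@(5, 15): e=[12,2,30] → #
    (3,7)@(7, 15): e=[16,10,18] → #
    (4,7)@(9, 15): e=[20,18,6] → #
    (5,7)@(11, 15): e=[24,26,-6] → ·
    (7,7)@(15, 15): e=[32,42,-30] → ·
    (0,8)@(1, 17): e=[0,22,22] → #  [on edge]
    (1,8)@(3, 17): e=[4,30,10] → #
    (2,8)@(5, 17): e=[8,38,-2] → ·
    (3,8)@(7, 17): e=[12,46,-14] → ·
    (4,8)@(9, 17): e=[16,54,-26] → ·
    (1,9)@(3, 19): e=[0,66,-22] → ·  [on edge]
    (2,10)@(5, 21): e=[0,110,-66] → ·  [on edge]
  covered (6 px):
    · · · · · · · · · · ·
    · · · · · · · · · · ·
    · · · · · · · · · · ·
    · · · · · · · · · · ·
    · · · · · · · · · · ·
    · · · · · · · · · · ·
    · · · · · · · # · · ·
    · · # # # · · · · · ·
    # # · · · · · · · · ·
    · · · · · · · · · · ·
    · · · · · · · · · · ·
T1:
  2·area = 44
  edge (0, 16)→(16, 10): d=(16,-6) top-left  bias=+0
  edge (16, 10)→(18, 12): d=(2,2) right/bottom  bias=-1
  edge (18, 12)→(0, 16): d=(-18,4) right/bottom  bias=-1
    (3,0)@(7, 1): e=[-198,0,242] → ·  [on edge]
    (4,1)@(9, 3): e=[-154,0,198] → ·  [on edge]
    (5,2)@(11, 5): e=[-110,0,154] → ·  [on edge]
    (6,3)@(13, 7): e=[-66,0,110] → ·  [on edge]
    (7,4)@(15, 9): e=[-22,0,66] → ·  [on edge]
    (7,5)@(15, 11): e=[10,4,30] → #
    (8,5)@(17, 11): e=[22,0,22] → ·  [on edge]
    (4,6)@(9, 13): e=[6,20,18] → #
    (5,6)@(11, 13): e=[18,16,10] → #
    (6,6)@(13, 13): e=[30,12,2] → #
    (7,6)@(15, 13): e=[42,8,-6] → ·
    (9,6)@(19, 13): e=[66,0,-22] → ·  [on edge]
    (10,7)@(21, 15): e=[110,0,-66] → ·  [on edge]
  covered (5 px):
    · · · · · · · · · · ·
    · · · · · · · · · · ·
    · · · · · · · · · · ·
    · · · · · · · · · · ·
    · · · · · · · · · · ·
    · · · · · · · # · · ·
    · · · · # # # · · · ·
    · # · · · · · · · · ·
    · · · · · · · · · · ·
    · · · · · · · · · · ·
    · · · · · · · · · · ·
T2:
  2·area = 224  (B↔C swapped to make it positive)
  edge (19, 1)→(6, 18): d=(-13,17) right/bottom  bias=-1
  edge (6, 18)→(2, 6): d=(-4,-12) top-left  bias=+0
  edge (2, 6)→(19, 1): d=(17,-5) top-left  bias=+0
    (9,0)@(19, 1): e=[0,224,0] → ·  [on edge]
    (0,1)@(1, 3): e=[280,0,-56] → ·  [on edge]
    (6,1)@(13, 3): e=[76,144,4] → #
    (7,1)@(15, 3): e=[42,168,14] → #
    (8,1)@(17, 3): e=[8,192,24] → #
    (9,1)@(19, 3): e=[-26,216,34] → ·
    (3,2)@(7, 5): e=[152,64,8] → #
    (4,2)@(9, 5): e=[118,88,18] → #
    (5,2)@(11, 5): e=[84,112,28] → #
    (8,2)@(17, 5): e=[-18,184,58] → ·
    (1,3)@(3, 7): e=[194,8,22] → #
    (2,3)@(5, 7): e=[160,32,32] → #
    (1,4)@(3, 9): e=[168,0,56] → #  [on edge]
    (2,7)@(5, 15): e=[56,0,168] → #  [on edge]
    (3,10)@(7, 21): e=[-56,0,280] → ·  [on edge]
  covered (28 px):
    · · · · · · · · · · ·
    · · · · · · # # # · ·
    · · · # # # # # · · ·
    · # # # # # # · · · ·
    · # # # # # · · · · ·
    · · # # # # · · · · ·
    · · # # # · · · · · ·
    · · # # · · · · · · ·
    · · · · · · · · · · ·
    · · · · · · · · · · ·
    · · · · · · · · · · ·
T3:
  2·area = 18
  edge (12, 19)→(10, 20): d=(-2,1) right/bottom  bias=-1
  edge (10, 20)→(6, 13): d=(-4,-7) top-left  bias=+0
  edge (6, 13)→(12, 19): d=(6,6) right/bottom  bias=-1
    (4,8)@(9, 17): e=[7,5,6] → #
    (5,8)@(11, 17): e=[5,19,-6] → ·
    (4,9)@(9, 19): e=[3,-3,18] → ·
    (5,9)@(11, 19): e=[1,11,6] → #
    (6,9)@(13, 19): e=[-1,25,-6] → ·
    (5,10)@(11, 21): e=[-3,3,18] → ·
  covered (2 px):
    · · · · · · · · · · ·
    · · · · · · · · · · ·
    · · · · · · · · · · ·
    · · · · · · · · · · ·
    · · · · · · · · · · ·
    · · · · · · · · · · ·
    · · · · · · · · · · ·
    · · · · · · · · · · ·
    · · · · # · · · · · ·
    · · · · · # · · · · ·
    · · · · · · · · · · ·
T4:
  2·area = 53  (B↔C swapped to make it positive)
  edge (21, 9)→(19, 20): d=(-2,11) right/bottom  bias=-1
  edge (19, 20)→(16, 10): d=(-3,-10) top-left  bias=+0
  edge (16, 10)→(21, 9): d=(5,-1) top-left  bias=+0
    (10,4)@(21, 9): e=[0,53,0] → ·  [on edge]
    (5,5)@(11, 11): e=[106,-53,0] → ·  [on edge]
    (8,5)@(17, 11): e=[40,7,6] → #
    (9,5)@(19, 11): e=[18,27,8] → #
    (10,5)@(21, 11): e=[-4,47,10] → ·
    (0,6)@(1, 13): e=[212,-159,0] → ·  [on edge]
    (8,6)@(17, 13): e=[36,1,16] → #
    (10,6)@(21, 13): e=[-8,41,20] → ·
    (8,7)@(17, 15): e=[32,-5,26] → ·
    (9,7)@(19, 15): e=[10,15,28] → #
    (10,7)@(21, 15): e=[-12,35,30] → ·
    (9,8)@(19, 17): e=[6,9,38] → #
  covered (7 px):
    · · · · · · · · · · ·
    · · · · · · · · · · ·
    · · · · · · · · · · ·
    · · · · · · · · · · ·
    · · · · · · · · · · ·
    · · · · · · · · # # ·
    · · · · · · · · # # ·
    · · · · · · · · · # ·
    · · · · · · · · · # ·
    · · · · · · · · · # ·
    · · · · · · · · · · ·

Z-buffer (winner per pixel, '.' = empty):
  . . . . . . . . . . .
  . . . . . . 2 2 2 . .
  . . . 2 2 2 2 2 . . .
  . 2 2 2 2 2 2 . . . .
  . 2 2 2 2 2 . . . . .
  . . 2 2 2 2 . 1 4 4 .
  . . 2 2 1 1 1 0 4 4 .
  . 1 0 0 0 . . . . 4 .
  0 0 . . 3 . . . . 4 .
  . . . . . 3 . . . 4 .
  . . . . . . . . . . .

Result: -1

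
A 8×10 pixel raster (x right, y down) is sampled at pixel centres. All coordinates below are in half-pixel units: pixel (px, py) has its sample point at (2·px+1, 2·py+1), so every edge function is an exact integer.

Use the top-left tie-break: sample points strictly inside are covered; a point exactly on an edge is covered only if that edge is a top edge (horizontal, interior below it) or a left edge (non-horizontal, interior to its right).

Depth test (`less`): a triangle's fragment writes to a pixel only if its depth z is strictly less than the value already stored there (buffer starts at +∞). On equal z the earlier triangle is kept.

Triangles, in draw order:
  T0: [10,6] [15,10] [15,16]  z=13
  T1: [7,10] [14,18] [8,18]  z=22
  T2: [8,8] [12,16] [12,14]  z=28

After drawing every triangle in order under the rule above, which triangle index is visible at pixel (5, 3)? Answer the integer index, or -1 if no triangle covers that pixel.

T0:
  2·area = 30
  edge (10, 6)→(15, 10): d=(5,4) right/bottom  bias=-1
  edge (15, 10)→(15, 16): d=(0,6) right/bottom  bias=-1
  edge (15, 16)→(10, 6): d=(-5,-10) top-left  bias=+0
    (7,0)@(15, 1): e=[-45,0,75] → ·  [on edge]
    (7,1)@(15, 3): e=[-35,0,65] → ·  [on edge]
    (7,2)@(15, 5): e=[-25,0,55] → ·  [on edge]
    (5,3)@(11, 7): e=[1,24,5] → █
    (6,3)@(13, 7): e=[-7,12,25] → ·
    (7,3)@(15, 7): e=[-15,0,45] → ·  [on edge]
    (5,4)@(11, 9): e=[11,24,-5] → ·
    (6,4)@(13, 9): e=[3,12,15] → █
    (7,4)@(15, 9): e=[-5,0,35] → ·  [on edge]
    (6,5)@(13, 11): e=[13,12,5] → █
    (7,5)@(15, 11): e=[5,0,25] → ·  [on edge]
    (6,6)@(13, 13): e=[23,12,-5] → ·
    (7,6)@(15, 13): e=[15,0,15] → ·  [on edge]
    (7,7)@(15, 15): e=[25,0,5] → ·  [on edge]
    (7,8)@(15, 17): e=[35,0,-5] → ·  [on edge]
    (7,9)@(15, 19): e=[45,0,-15] → ·  [on edge]
  covered (3 px):
    · · · · · · · ·
    · · · · · · · ·
    · · · · · · · ·
    · · · · · █ · ·
    · · · · · · █ ·
    · · · · · · █ ·
    · · · · · · · ·
    · · · · · · · ·
    · · · · · · · ·
    · · · · · · · ·
T1:
  2·area = 48
  edge (7, 10)→(14, 18): d=(7,8) right/bottom  bias=-1
  edge (14, 18)→(8, 18): d=(-6,0) right/bottom  bias=-1
  edge (8, 18)→(7, 10): d=(-1,-8) top-left  bias=+0
    (4,6)@(9, 13): e=[5,30,13] → █
    (5,6)@(11, 13): e=[-11,30,29] → ·
    (4,7)@(9, 15): e=[19,18,11] → █
    (5,7)@(11, 15): e=[3,18,27] → █
    (6,7)@(13, 15): e=[-13,18,43] → ·
    (4,8)@(9, 17): e=[33,6,9] → █
    (6,8)@(13, 17): e=[1,6,41] → █
    (7,8)@(15, 17): e=[-15,6,57] → ·
    (4,9)@(9, 19): e=[47,-6,7] → ·
    (5,9)@(11, 19): e=[31,-6,23] → ·
    (6,9)@(13, 19): e=[15,-6,39] → ·
  covered (6 px):
    · · · · · · · ·
    · · · · · · · ·
    · · · · · · · ·
    · · · · · · · ·
    · · · · · · · ·
    · · · · · · · ·
    · · · · █ · · ·
    · · · · █ █ · ·
    · · · · █ █ █ ·
    · · · · · · · ·
T2:
  2·area = 8  (B↔C swapped to make it positive)
  edge (8, 8)→(12, 14): d=(4,6) right/bottom  bias=-1
  edge (12, 14)→(12, 16): d=(0,2) right/bottom  bias=-1
  edge (12, 16)→(8, 8): d=(-4,-8) top-left  bias=+0
    (5,6)@(11, 13): e=[2,2,4] → █
    (6,6)@(13, 13): e=[-10,-2,20] → ·
    (5,7)@(11, 15): e=[10,2,-4] → ·
  covered (1 px):
    · · · · · · · ·
    · · · · · · · ·
    · · · · · · · ·
    · · · · · · · ·
    · · · · · · · ·
    · · · · · · · ·
    · · · · · █ · ·
    · · · · · · · ·
    · · · · · · · ·
    · · · · · · · ·

Z-buffer (winner per pixel, '.' = empty):
  . . . . . . . .
  . . . . . . . .
  . . . . . . . .
  . . . . . 0 . .
  . . . . . . 0 .
  . . . . . . 0 .
  . . . . 1 2 . .
  . . . . 1 1 . .
  . . . . 1 1 1 .
  . . . . . . . .

Answer: 0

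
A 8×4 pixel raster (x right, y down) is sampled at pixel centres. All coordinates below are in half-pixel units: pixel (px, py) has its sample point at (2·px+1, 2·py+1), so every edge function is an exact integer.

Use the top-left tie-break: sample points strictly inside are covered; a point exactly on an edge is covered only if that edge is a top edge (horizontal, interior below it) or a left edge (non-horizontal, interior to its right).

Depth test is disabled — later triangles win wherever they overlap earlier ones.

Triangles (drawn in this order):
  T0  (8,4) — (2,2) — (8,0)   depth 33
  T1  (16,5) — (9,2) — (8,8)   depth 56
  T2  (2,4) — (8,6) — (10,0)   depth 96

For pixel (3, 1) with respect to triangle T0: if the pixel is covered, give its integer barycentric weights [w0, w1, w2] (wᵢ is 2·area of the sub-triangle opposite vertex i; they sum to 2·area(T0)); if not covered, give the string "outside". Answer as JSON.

T0:
  2·area = 24
  edge (8, 4)→(2, 2): d=(-6,-2) top-left  bias=+0
  edge (2, 2)→(8, 0): d=(6,-2) top-left  bias=+0
  edge (8, 0)→(8, 4): d=(0,4) right/bottom  bias=-1
    (2,0)@(5, 1): e=[12,0,12] → X  [on edge]
    (3,0)@(7, 1): e=[16,4,4] → X
    (4,0)@(9, 1): e=[20,8,-4] → .
    (2,1)@(5, 3): e=[0,12,12] → X  [on edge]
    (4,1)@(9, 3): e=[8,20,-4] → .
    (2,2)@(5, 5): e=[-12,24,12] → .
    (3,2)@(7, 5): e=[-8,28,4] → .
    (5,2)@(11, 5): e=[0,36,-12] → .  [on edge]
  covered (4 px):
    . . X X . . . .
    . . X X . . . .
    . . . . . . . .
    . . . . . . . .
T1:
  2·area = 45  (B↔C swapped to make it positive)
  edge (16, 5)→(8, 8): d=(-8,3) right/bottom  bias=-1
  edge (8, 8)→(9, 2): d=(1,-6) top-left  bias=+0
  edge (9, 2)→(16, 5): d=(7,3) right/bottom  bias=-1
    (4,1)@(9, 3): e=[37,1,7] → X
    (5,1)@(11, 3): e=[31,13,1] → X
    (6,1)@(13, 3): e=[25,25,-5] → .
    (4,2)@(9, 5): e=[21,3,21] → X
    (6,2)@(13, 5): e=[9,27,9] → X
    (7,2)@(15, 5): e=[3,39,3] → X
    (4,3)@(9, 7): e=[5,5,35] → X
    (5,3)@(11, 7): e=[-1,17,29] → .
    (6,3)@(13, 7): e=[-7,29,23] → .
    (7,3)@(15, 7): e=[-13,41,17] → .
  covered (7 px):
    . . . . . . . .
    . . . . X X . .
    . . . . X X X X
    . . . . X . . .
T2:
  2·area = 40  (B↔C swapped to make it positive)
  edge (2, 4)→(10, 0): d=(8,-4) top-left  bias=+0
  edge (10, 0)→(8, 6): d=(-2,6) right/bottom  bias=-1
  edge (8, 6)→(2, 4): d=(-6,-2) top-left  bias=+0
    (4,0)@(9, 1): e=[4,4,32] → X
    (5,0)@(11, 1): e=[12,-8,36] → .
    (2,1)@(5, 3): e=[4,24,12] → X
    (3,1)@(7, 3): e=[12,12,16] → X
    (4,1)@(9, 3): e=[20,0,20] → .  [on edge]
    (2,2)@(5, 5): e=[20,20,0] → X  [on edge]
    (4,2)@(9, 5): e=[36,-4,8] → .
    (2,3)@(5, 7): e=[36,16,-12] → .
    (3,3)@(7, 7): e=[44,4,-8] → .
    (5,3)@(11, 7): e=[60,-20,0] → .  [on edge]
  covered (5 px):
    . . . . X . . .
    . . X X . . . .
    . . X X . . . .
    . . . . . . . .

Answer: [16,4,4]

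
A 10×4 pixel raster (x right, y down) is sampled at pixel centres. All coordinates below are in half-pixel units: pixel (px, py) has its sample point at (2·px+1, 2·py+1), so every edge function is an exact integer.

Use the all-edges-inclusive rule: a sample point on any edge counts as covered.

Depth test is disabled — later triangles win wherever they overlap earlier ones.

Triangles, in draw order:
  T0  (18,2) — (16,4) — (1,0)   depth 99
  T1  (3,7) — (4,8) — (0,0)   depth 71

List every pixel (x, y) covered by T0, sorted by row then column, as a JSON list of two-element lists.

T0:
  2·area = 38
  edge (18, 2)→(16, 4): d=(-2,2) inclusive
  edge (16, 4)→(1, 0): d=(-15,-4) inclusive
  edge (1, 0)→(18, 2): d=(17,2) inclusive
    (2,0)@(5, 1): e=[28,1,9] → X
    (3,0)@(7, 1): e=[24,9,5] → X
    (4,0)@(9, 1): e=[20,17,1] → X
    (5,0)@(11, 1): e=[16,25,-3] → .
    (9,0)@(19, 1): e=[0,57,-19] → .  [on edge]
    (2,1)@(5, 3): e=[24,-29,43] → .
    (3,1)@(7, 3): e=[20,-21,39] → .
    (4,1)@(9, 3): e=[16,-13,35] → .
    (6,1)@(13, 3): e=[8,3,27] → X
    (7,1)@(15, 3): e=[4,11,23] → X
    (8,1)@(17, 3): e=[0,19,19] → X  [on edge]
    (9,1)@(19, 3): e=[-4,27,15] → .
    (7,2)@(15, 5): e=[0,-19,57] → .  [on edge]
    (6,3)@(13, 7): e=[0,-57,95] → .  [on edge]
  covered (6 px):
    . . X X X . . . . .
    . . . . . . X X X .
    . . . . . . . . . .
    . . . . . . . . . .
T1:
  2·area = 4  (B↔C swapped to make it positive)
  edge (3, 7)→(0, 0): d=(-3,-7) inclusive
  edge (0, 0)→(4, 8): d=(4,8) inclusive
  edge (4, 8)→(3, 7): d=(-1,-1) inclusive
    (0,2)@(1, 5): e=[-8,12,0] → .  [on edge]
    (1,3)@(3, 7): e=[0,4,0] → X  [on edge]
    (2,3)@(5, 7): e=[14,-12,2] → .
  covered (1 px):
    . . . . . . . . . .
    . . . . . . . . . .
    . . . . . . . . . .
    . X . . . . . . . .

Final: [[2,0],[3,0],[4,0],[6,1],[7,1],[8,1]]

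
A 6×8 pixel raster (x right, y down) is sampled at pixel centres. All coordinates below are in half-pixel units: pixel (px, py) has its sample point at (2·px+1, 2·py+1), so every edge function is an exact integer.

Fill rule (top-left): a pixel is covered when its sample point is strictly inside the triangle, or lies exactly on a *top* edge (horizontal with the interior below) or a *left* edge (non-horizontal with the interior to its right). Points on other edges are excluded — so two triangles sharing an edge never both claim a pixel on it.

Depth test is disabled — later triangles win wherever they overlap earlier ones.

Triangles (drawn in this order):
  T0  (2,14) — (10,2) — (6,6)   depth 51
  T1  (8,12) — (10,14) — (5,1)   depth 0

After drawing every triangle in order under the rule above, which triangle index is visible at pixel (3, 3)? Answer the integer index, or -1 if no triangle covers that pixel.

T0:
  2·area = 16  (B↔C swapped to make it positive)
  edge (2, 14)→(6, 6): d=(4,-8) top-left  bias=+0
  edge (6, 6)→(10, 2): d=(4,-4) top-left  bias=+0
  edge (10, 2)→(2, 14): d=(-8,12) right/bottom  bias=-1
    (5,0)@(11, 1): e=[20,0,-4] → ·  [on edge]
    (4,1)@(9, 3): e=[12,0,4] → █  [on edge]
    (5,1)@(11, 3): e=[28,8,-20] → ·
    (3,2)@(7, 5): e=[4,0,12] → █  [on edge]
    (4,2)@(9, 5): e=[20,8,-12] → ·
    (2,3)@(5, 7): e=[-4,0,20] → ·  [on edge]
    (3,3)@(7, 7): e=[12,8,-4] → ·
    (1,4)@(3, 9): e=[-12,0,28] → ·  [on edge]
    (2,4)@(5, 9): e=[4,8,4] → █
    (3,4)@(7, 9): e=[20,16,-20] → ·
    (0,5)@(1, 11): e=[-20,0,36] → ·  [on edge]
    (2,5)@(5, 11): e=[12,16,-12] → ·
  covered (3 px):
    · · · · · ·
    · · · · █ ·
    · · · █ · ·
    · · · · · ·
    · · █ · · ·
    · · · · · ·
    · · · · · ·
    · · · · · ·
T1:
  2·area = 16  (B↔C swapped to make it positive)
  edge (8, 12)→(5, 1): d=(-3,-11) top-left  bias=+0
  edge (5, 1)→(10, 14): d=(5,13) right/bottom  bias=-1
  edge (10, 14)→(8, 12): d=(-2,-2) top-left  bias=+0
    (2,0)@(5, 1): e=[0,0,16] → ·  [on edge]
    (0,2)@(1, 5): e=[-56,72,0] → ·  [on edge]
    (1,3)@(3, 7): e=[-40,56,0] → ·  [on edge]
    (3,3)@(7, 7): e=[4,4,8] → █
    (4,3)@(9, 7): e=[26,-22,12] → ·
    (2,4)@(5, 9): e=[-24,40,0] → ·  [on edge]
    (3,4)@(7, 9): e=[-2,14,4] → ·
    (3,5)@(7, 11): e=[-8,24,0] → ·  [on edge]
    (4,6)@(9, 13): e=[8,8,0] → █  [on edge]
    (5,6)@(11, 13): e=[30,-18,4] → ·
    (4,7)@(9, 15): e=[2,18,-4] → ·
    (5,7)@(11, 15): e=[24,-8,0] → ·  [on edge]
  covered (2 px):
    · · · · · ·
    · · · · · ·
    · · · · · ·
    · · · █ · ·
    · · · · · ·
    · · · · · ·
    · · · · █ ·
    · · · · · ·

Z-buffer (winner per pixel, '.' = empty):
  . . . . . .
  . . . . 0 .
  . . . 0 . .
  . . . 1 . .
  . . 0 . . .
  . . . . . .
  . . . . 1 .
  . . . . . .

Result: 1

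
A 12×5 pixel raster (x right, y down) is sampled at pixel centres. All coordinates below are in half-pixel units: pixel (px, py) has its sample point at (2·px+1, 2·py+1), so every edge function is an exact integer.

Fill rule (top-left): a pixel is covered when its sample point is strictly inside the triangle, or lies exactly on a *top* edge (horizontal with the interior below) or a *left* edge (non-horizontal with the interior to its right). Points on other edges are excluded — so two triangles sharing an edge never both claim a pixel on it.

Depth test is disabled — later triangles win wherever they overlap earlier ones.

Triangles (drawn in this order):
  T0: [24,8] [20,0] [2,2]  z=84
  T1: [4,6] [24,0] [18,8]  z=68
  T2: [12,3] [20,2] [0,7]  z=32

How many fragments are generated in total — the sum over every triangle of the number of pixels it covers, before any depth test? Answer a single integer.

T0:
  2·area = 152  (B↔C swapped to make it positive)
  edge (24, 8)→(2, 2): d=(-22,-6) top-left  bias=+0
  edge (2, 2)→(20, 0): d=(18,-2) top-left  bias=+0
  edge (20, 0)→(24, 8): d=(4,8) right/bottom  bias=-1
    (5,0)@(11, 1): e=[76,0,76] → X  [on edge]
    (6,0)@(13, 1): e=[88,4,60] → X
    (7,0)@(15, 1): e=[100,8,44] → X
    (8,0)@(17, 1): e=[112,12,28] → X
    (9,0)@(19, 1): e=[124,16,12] → X
    (10,0)@(21, 1): e=[136,20,-4] → .
    (3,1)@(7, 3): e=[8,28,116] → X
    (4,1)@(9, 3): e=[20,32,100] → X
    (10,1)@(21, 3): e=[92,56,4] → X
    (11,1)@(23, 3): e=[104,60,-12] → .
    (3,2)@(7, 5): e=[-36,64,124] → .
    (4,2)@(9, 5): e=[-24,68,108] → .
    (6,2)@(13, 5): e=[0,76,76] → X  [on edge]
  covered (20 px):
    . . . . . X X X X X . .
    . . . X X X X X X X X .
    . . . . . . X X X X X .
    . . . . . . . . . . X X
    . . . . . . . . . . . .
T1:
  2·area = 124
  edge (4, 6)→(24, 0): d=(20,-6) top-left  bias=+0
  edge (24, 0)→(18, 8): d=(-6,8) right/bottom  bias=-1
  edge (18, 8)→(4, 6): d=(-14,-2) top-left  bias=+0
    (10,0)@(21, 1): e=[2,18,104] → X
    (11,0)@(23, 1): e=[14,2,108] → X
    (7,1)@(15, 3): e=[6,54,64] → X
    (8,1)@(17, 3): e=[18,38,68] → X
    (9,1)@(19, 3): e=[30,22,72] → X
    (11,1)@(23, 3): e=[54,-10,80] → .
    (4,2)@(9, 5): e=[10,90,24] → X
    (5,2)@(11, 5): e=[22,74,28] → X
    (6,2)@(13, 5): e=[34,58,32] → X
    (10,2)@(21, 5): e=[82,-6,48] → .
    (4,3)@(9, 7): e=[50,78,-4] → .
    (5,3)@(11, 7): e=[62,62,0] → X  [on edge]
  covered (16 px):
    . . . . . . . . . . X X
    . . . . . . . X X X X .
    . . . . X X X X X X . .
    . . . . . X X X X . . .
    . . . . . . . . . . . .
T2:
  2·area = 20
  edge (12, 3)→(20, 2): d=(8,-1) top-left  bias=+0
  edge (20, 2)→(0, 7): d=(-20,5) right/bottom  bias=-1
  edge (0, 7)→(12, 3): d=(12,-4) top-left  bias=+0
    (6,1)@(13, 3): e=[1,15,4] → X
    (7,1)@(15, 3): e=[3,5,12] → X
    (8,1)@(17, 3): e=[5,-5,20] → .
    (3,2)@(7, 5): e=[11,5,4] → X
    (4,2)@(9, 5): e=[13,-5,12] → .
    (6,2)@(13, 5): e=[17,-25,28] → .
    (7,2)@(15, 5): e=[19,-35,36] → .
    (3,3)@(7, 7): e=[27,-35,28] → .
  covered (3 px):
    . . . . . . . . . . . .
    . . . . . . X X . . . .
    . . . X . . . . . . . .
    . . . . . . . . . . . .
    . . . . . . . . . . . .

Result: 39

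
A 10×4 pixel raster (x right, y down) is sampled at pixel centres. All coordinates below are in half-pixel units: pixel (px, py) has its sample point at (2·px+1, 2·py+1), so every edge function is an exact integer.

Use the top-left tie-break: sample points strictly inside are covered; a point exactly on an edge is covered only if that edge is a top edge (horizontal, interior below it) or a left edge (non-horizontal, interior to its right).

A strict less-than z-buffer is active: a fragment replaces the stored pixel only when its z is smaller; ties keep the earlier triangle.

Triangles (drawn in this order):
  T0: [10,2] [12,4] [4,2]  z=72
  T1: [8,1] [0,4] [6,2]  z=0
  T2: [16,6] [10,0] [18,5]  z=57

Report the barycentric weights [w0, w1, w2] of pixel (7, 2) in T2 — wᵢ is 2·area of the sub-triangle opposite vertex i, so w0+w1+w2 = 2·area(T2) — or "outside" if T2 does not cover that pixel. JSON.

T0:
  2·area = 12
  edge (10, 2)→(12, 4): d=(2,2) right/bottom  bias=-1
  edge (12, 4)→(4, 2): d=(-8,-2) top-left  bias=+0
  edge (4, 2)→(10, 2): d=(6,0) top-left  bias=+0
    (4,0)@(9, 1): e=[0,18,-6] → .  [on edge]
    (4,1)@(9, 3): e=[4,2,6] → X
    (5,1)@(11, 3): e=[0,6,6] → .  [on edge]
    (4,2)@(9, 5): e=[8,-14,18] → .
    (6,2)@(13, 5): e=[0,-6,18] → .  [on edge]
    (7,3)@(15, 7): e=[0,-18,30] → .  [on edge]
  covered (1 px):
    . . . . . . . . . .
    . . . . X . . . . .
    . . . . . . . . . .
    . . . . . . . . . .
T1:
  2·area = 2  (B↔C swapped to make it positive)
  edge (8, 1)→(6, 2): d=(-2,1) right/bottom  bias=-1
  edge (6, 2)→(0, 4): d=(-6,2) right/bottom  bias=-1
  edge (0, 4)→(8, 1): d=(8,-3) top-left  bias=+0
    (4,0)@(9, 1): e=[-1,0,3] → .  [on edge]
    (1,1)@(3, 3): e=[1,0,1] → .  [on edge]
  covered (0 px):
    . . . . . . . . . .
    . . . . . . . . . .
    . . . . . . . . . .
    . . . . . . . . . .
T2:
  2·area = 18
  edge (16, 6)→(10, 0): d=(-6,-6) top-left  bias=+0
  edge (10, 0)→(18, 5): d=(8,5) right/bottom  bias=-1
  edge (18, 5)→(16, 6): d=(-2,1) right/bottom  bias=-1
    (5,0)@(11, 1): e=[0,3,15] → X  [on edge]
    (6,0)@(13, 1): e=[12,-7,13] → .
    (5,1)@(11, 3): e=[-12,19,11] → .
    (6,1)@(13, 3): e=[0,9,9] → X  [on edge]
    (7,1)@(15, 3): e=[12,-1,7] → .
    (6,2)@(13, 5): e=[-12,25,5] → .
    (7,2)@(15, 5): e=[0,15,3] → X  [on edge]
    (8,2)@(17, 5): e=[12,5,1] → X
    (9,2)@(19, 5): e=[24,-5,-1] → .
    (7,3)@(15, 7): e=[-12,31,-1] → .
    (8,3)@(17, 7): e=[0,21,-3] → .  [on edge]
  covered (4 px):
    . . . . . X . . . .
    . . . . . . X . . .
    . . . . . . . X X .
    . . . . . . . . . .

Final: [15,3,0]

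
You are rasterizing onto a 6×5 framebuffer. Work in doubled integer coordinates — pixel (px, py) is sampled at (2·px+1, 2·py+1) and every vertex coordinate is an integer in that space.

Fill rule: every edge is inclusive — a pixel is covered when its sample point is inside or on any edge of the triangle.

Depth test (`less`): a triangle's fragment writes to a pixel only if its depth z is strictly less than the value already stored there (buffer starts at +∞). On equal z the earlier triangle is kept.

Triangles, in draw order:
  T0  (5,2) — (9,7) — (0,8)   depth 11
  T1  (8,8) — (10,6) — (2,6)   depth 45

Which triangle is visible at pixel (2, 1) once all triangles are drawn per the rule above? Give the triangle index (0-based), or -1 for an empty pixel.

T0:
  2·area = 49
  edge (5, 2)→(9, 7): d=(4,5) inclusive
  edge (9, 7)→(0, 8): d=(-9,1) inclusive
  edge (0, 8)→(5, 2): d=(5,-6) inclusive
    (2,1)@(5, 3): e=[4,40,5] → #
    (3,1)@(7, 3): e=[-6,38,17] → ·
    (1,2)@(3, 5): e=[22,24,3] → #
    (3,2)@(7, 5): e=[2,20,27] → #
    (4,2)@(9, 5): e=[-8,18,39] → ·
    (0,3)@(1, 7): e=[40,8,1] → #
    (4,3)@(9, 7): e=[0,0,49] → #  [on edge]
    (5,3)@(11, 7): e=[-10,-2,61] → ·
    (0,4)@(1, 9): e=[48,-10,11] → ·
    (1,4)@(3, 9): e=[38,-12,23] → ·
    (2,4)@(5, 9): e=[28,-14,35] → ·
    (3,4)@(7, 9): e=[18,-16,47] → ·
  covered (9 px):
    · · · · · ·
    · · # · · ·
    · # # # · ·
    # # # # # ·
    · · · · · ·
T1:
  2·area = 16  (B↔C swapped to make it positive)
  edge (8, 8)→(2, 6): d=(-6,-2) inclusive
  edge (2, 6)→(10, 6): d=(8,0) inclusive
  edge (10, 6)→(8, 8): d=(-2,2) inclusive
    (5,2)@(11, 5): e=[24,-8,0] → ·  [on edge]
    (2,3)@(5, 7): e=[0,8,8] → #  [on edge]
    (3,3)@(7, 7): e=[4,8,4] → #
    (4,3)@(9, 7): e=[8,8,0] → #  [on edge]
    (5,3)@(11, 7): e=[12,8,-4] → ·
    (2,4)@(5, 9): e=[-12,24,4] → ·
    (3,4)@(7, 9): e=[-8,24,0] → ·  [on edge]
    (4,4)@(9, 9): e=[-4,24,-4] → ·
    (5,4)@(11, 9): e=[0,24,-8] → ·  [on edge]
  covered (3 px):
    · · · · · ·
    · · · · · ·
    · · · · · ·
    · · # # # ·
    · · · · · ·

Z-buffer (winner per pixel, '.' = empty):
  . . . . . .
  . . 0 . . .
  . 0 0 0 . .
  0 0 0 0 0 .
  . . . . . .

Result: 0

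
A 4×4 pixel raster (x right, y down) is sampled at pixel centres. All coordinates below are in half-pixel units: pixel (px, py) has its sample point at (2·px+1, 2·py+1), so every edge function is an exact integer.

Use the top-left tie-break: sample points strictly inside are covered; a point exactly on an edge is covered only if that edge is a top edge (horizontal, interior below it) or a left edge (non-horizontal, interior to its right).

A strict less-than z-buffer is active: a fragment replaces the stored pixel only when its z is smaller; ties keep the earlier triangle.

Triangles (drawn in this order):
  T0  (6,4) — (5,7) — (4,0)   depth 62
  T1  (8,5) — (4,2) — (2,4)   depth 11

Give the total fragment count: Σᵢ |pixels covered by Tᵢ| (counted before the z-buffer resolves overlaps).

T0:
  2·area = 10
  edge (6, 4)→(5, 7): d=(-1,3) right/bottom  bias=-1
  edge (5, 7)→(4, 0): d=(-1,-7) top-left  bias=+0
  edge (4, 0)→(6, 4): d=(2,4) right/bottom  bias=-1
    (3,0)@(7, 1): e=[0,20,-10] → ·  [on edge]
    (2,1)@(5, 3): e=[4,4,2] → #
    (3,1)@(7, 3): e=[-2,18,-6] → ·
    (2,2)@(5, 5): e=[2,2,6] → #
    (3,2)@(7, 5): e=[-4,16,-2] → ·
    (2,3)@(5, 7): e=[0,0,10] → ·  [on edge]
  covered (2 px):
    · · · ·
    · · # ·
    · · # ·
    · · · ·
T1:
  2·area = 14  (B↔C swapped to make it positive)
  edge (8, 5)→(2, 4): d=(-6,-1) top-left  bias=+0
  edge (2, 4)→(4, 2): d=(2,-2) top-left  bias=+0
  edge (4, 2)→(8, 5): d=(4,3) right/bottom  bias=-1
    (2,0)@(5, 1): e=[21,0,-7] → ·  [on edge]
    (1,1)@(3, 3): e=[7,0,7] → #  [on edge]
    (2,1)@(5, 3): e=[9,4,1] → #
    (3,1)@(7, 3): e=[11,8,-5] → ·
    (0,2)@(1, 5): e=[-7,0,21] → ·  [on edge]
    (1,2)@(3, 5): e=[-5,4,15] → ·
    (2,2)@(5, 5): e=[-3,8,9] → ·
  covered (2 px):
    · · · ·
    · # # ·
    · · · ·
    · · · ·

Answer: 4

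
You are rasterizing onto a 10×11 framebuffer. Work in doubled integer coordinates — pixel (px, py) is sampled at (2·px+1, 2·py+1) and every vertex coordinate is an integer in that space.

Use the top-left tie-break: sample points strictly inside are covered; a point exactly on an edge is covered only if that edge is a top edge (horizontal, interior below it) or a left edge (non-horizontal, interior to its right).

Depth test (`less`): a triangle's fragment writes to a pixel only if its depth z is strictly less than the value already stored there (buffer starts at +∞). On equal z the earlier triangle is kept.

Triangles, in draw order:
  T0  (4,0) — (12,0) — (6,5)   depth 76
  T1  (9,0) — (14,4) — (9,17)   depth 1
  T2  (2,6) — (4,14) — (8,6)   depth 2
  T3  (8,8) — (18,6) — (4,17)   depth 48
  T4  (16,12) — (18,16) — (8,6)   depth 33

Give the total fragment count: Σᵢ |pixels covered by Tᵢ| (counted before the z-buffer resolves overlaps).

T0:
  2·area = 40
  edge (4, 0)→(12, 0): d=(8,0) top-left  bias=+0
  edge (12, 0)→(6, 5): d=(-6,5) right/bottom  bias=-1
  edge (6, 5)→(4, 0): d=(-2,-5) top-left  bias=+0
    (2,0)@(5, 1): e=[8,29,3] → █
    (3,0)@(7, 1): e=[8,19,13] → █
    (4,0)@(9, 1): e=[8,9,23] → █
    (5,0)@(11, 1): e=[8,-1,33] → ·
    (2,1)@(5, 3): e=[24,17,-1] → ·
    (3,1)@(7, 3): e=[24,7,9] → █
    (4,1)@(9, 3): e=[24,-3,19] → ·
    (3,2)@(7, 5): e=[40,-5,5] → ·
  covered (4 px):
    · · █ █ █ · · · · ·
    · · · █ · · · · · ·
    · · · · · · · · · ·
    · · · · · · · · · ·
    · · · · · · · · · ·
    · · · · · · · · · ·
    · · · · · · · · · ·
    · · · · · · · · · ·
    · · · · · · · · · ·
    · · · · · · · · · ·
    · · · · · · · · · ·
T1:
  2·area = 85
  edge (9, 0)→(14, 4): d=(5,4) right/bottom  bias=-1
  edge (14, 4)→(9, 17): d=(-5,13) right/bottom  bias=-1
  edge (9, 17)→(9, 0): d=(0,-17) top-left  bias=+0
    (4,0)@(9, 1): e=[5,80,0] → █  [on edge]
    (5,0)@(11, 1): e=[-3,54,34] → ·
    (4,1)@(9, 3): e=[15,70,0] → █  [on edge]
    (5,1)@(11, 3): e=[7,44,34] → █
    (6,1)@(13, 3): e=[-1,18,68] → ·
    (4,2)@(9, 5): e=[25,60,0] → █  [on edge]
    (6,2)@(13, 5): e=[9,8,68] → █
    (7,2)@(15, 5): e=[1,-18,102] → ·
    (4,3)@(9, 7): e=[35,50,0] → █  [on edge]
    (6,3)@(13, 7): e=[19,-2,68] → ·
    (4,4)@(9, 9): e=[45,40,0] → █  [on edge]
    (6,4)@(13, 9): e=[29,-12,68] → ·
    (4,5)@(9, 11): e=[55,30,0] → █  [on edge]
    (4,6)@(9, 13): e=[65,20,0] → █  [on edge]
    (4,7)@(9, 15): e=[75,10,0] → █  [on edge]
    (4,8)@(9, 17): e=[85,0,0] → ·  [on edge]
    (4,9)@(9, 19): e=[95,-10,0] → ·  [on edge]
    (4,10)@(9, 21): e=[105,-20,0] → ·  [on edge]
  covered (14 px):
    · · · · █ · · · · ·
    · · · · █ █ · · · ·
    · · · · █ █ █ · · ·
    · · · · █ █ · · · ·
    · · · · █ █ · · · ·
    · · · · █ █ · · · ·
    · · · · █ · · · · ·
    · · · · █ · · · · ·
    · · · · · · · · · ·
    · · · · · · · · · ·
    · · · · · · · · · ·
T2:
  2·area = 48  (B↔C swapped to make it positive)
  edge (2, 6)→(8, 6): d=(6,0) top-left  bias=+0
  edge (8, 6)→(4, 14): d=(-4,8) right/bottom  bias=-1
  edge (4, 14)→(2, 6): d=(-2,-8) top-left  bias=+0
    (1,3)@(3, 7): e=[6,36,6] → █
    (2,3)@(5, 7): e=[6,20,22] → █
    (3,3)@(7, 7): e=[6,4,38] → █
    (4,3)@(9, 7): e=[6,-12,54] → ·
    (1,4)@(3, 9): e=[18,28,2] → █
    (3,4)@(7, 9): e=[18,-4,34] → ·
    (1,5)@(3, 11): e=[30,20,-2] → ·
    (2,5)@(5, 11): e=[30,4,14] → █
    (3,5)@(7, 11): e=[30,-12,30] → ·
    (2,6)@(5, 13): e=[42,-4,10] → ·
  covered (6 px):
    · · · · · · · · · ·
    · · · · · · · · · ·
    · · · · · · · · · ·
    · █ █ █ · · · · · ·
    · █ █ · · · · · · ·
    · · █ · · · · · · ·
    · · · · · · · · · ·
    · · · · · · · · · ·
    · · · · · · · · · ·
    · · · · · · · · · ·
    · · · · · · · · · ·
T3:
  2·area = 82
  edge (8, 8)→(18, 6): d=(10,-2) top-left  bias=+0
  edge (18, 6)→(4, 17): d=(-14,11) right/bottom  bias=-1
  edge (4, 17)→(8, 8): d=(4,-9) top-left  bias=+0
    (6,3)@(13, 7): e=[0,41,41] → █  [on edge]
    (7,3)@(15, 7): e=[4,19,59] → █
    (8,3)@(17, 7): e=[8,-3,77] → ·
    (1,4)@(3, 9): e=[0,123,-41] → ·  [on edge]
    (4,4)@(9, 9): e=[12,57,13] → █
    (5,4)@(11, 9): e=[16,35,31] → █
    (7,4)@(15, 9): e=[24,-9,67] → ·
    (3,5)@(7, 11): e=[28,51,3] → █
    (6,5)@(13, 11): e=[40,-15,57] → ·
    (3,6)@(7, 13): e=[48,23,11] → █
    (5,6)@(11, 13): e=[56,-21,47] → ·
    (2,7)@(5, 15): e=[64,17,1] → █
  covered (11 px):
    · · · · · · · · · ·
    · · · · · · · · · ·
    · · · · · · · · · ·
    · · · · · · █ █ · ·
    · · · · █ █ █ · · ·
    · · · █ █ █ · · · ·
    · · · █ █ · · · · ·
    · · █ · · · · · · ·
    · · · · · · · · · ·
    · · · · · · · · · ·
    · · · · · · · · · ·
T4:
  2·area = 20
  edge (16, 12)→(18, 16): d=(2,4) right/bottom  bias=-1
  edge (18, 16)→(8, 6): d=(-10,-10) top-left  bias=+0
  edge (8, 6)→(16, 12): d=(8,6) right/bottom  bias=-1
    (1,0)@(3, 1): e=[30,0,-10] → ·  [on edge]
    (2,1)@(5, 3): e=[26,0,-6] → ·  [on edge]
    (3,2)@(7, 5): e=[22,0,-2] → ·  [on edge]
    (4,3)@(9, 7): e=[18,0,2] → █  [on edge]
    (5,3)@(11, 7): e=[10,20,-10] → ·
    (4,4)@(9, 9): e=[22,-20,18] → ·
    (5,4)@(11, 9): e=[14,0,6] → █  [on edge]
    (6,4)@(13, 9): e=[6,20,-6] → ·
    (5,5)@(11, 11): e=[18,-20,22] → ·
    (6,5)@(13, 11): e=[10,0,10] → █  [on edge]
    (7,5)@(15, 11): e=[2,20,-2] → ·
    (6,6)@(13, 13): e=[14,-20,26] → ·
    (7,6)@(15, 13): e=[6,0,14] → █  [on edge]
    (8,7)@(17, 15): e=[2,0,18] → █  [on edge]
    (9,8)@(19, 17): e=[-2,0,22] → ·  [on edge]
  covered (5 px):
    · · · · · · · · · ·
    · · · · · · · · · ·
    · · · · · · · · · ·
    · · · · █ · · · · ·
    · · · · · █ · · · ·
    · · · · · · █ · · ·
    · · · · · · · █ · ·
    · · · · · · · · █ ·
    · · · · · · · · · ·
    · · · · · · · · · ·
    · · · · · · · · · ·

Answer: 40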